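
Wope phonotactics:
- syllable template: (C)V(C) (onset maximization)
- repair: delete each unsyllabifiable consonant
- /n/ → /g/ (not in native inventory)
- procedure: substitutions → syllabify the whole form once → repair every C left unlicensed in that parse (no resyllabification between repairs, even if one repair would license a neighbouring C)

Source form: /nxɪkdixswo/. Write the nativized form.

Substitution: /n/ → /g/, giving /gxɪkdixswo/.
The consonants /g/, /s/ cannot be parsed into a legal (C)V(C) syllable (at most one coda consonant is licensed; onsets are limited to one consonant).
Deletion applies to /g/, /s/.

xɪkdixwo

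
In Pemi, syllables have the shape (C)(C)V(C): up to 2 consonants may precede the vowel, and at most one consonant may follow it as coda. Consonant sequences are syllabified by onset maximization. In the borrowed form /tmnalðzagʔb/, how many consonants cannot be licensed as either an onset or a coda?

3

The consonants /t/, /ʔ/, /b/ cannot be parsed into a legal (C)(C)V(C) syllable (at most one coda consonant is licensed; onsets may contain at most 2 consonants).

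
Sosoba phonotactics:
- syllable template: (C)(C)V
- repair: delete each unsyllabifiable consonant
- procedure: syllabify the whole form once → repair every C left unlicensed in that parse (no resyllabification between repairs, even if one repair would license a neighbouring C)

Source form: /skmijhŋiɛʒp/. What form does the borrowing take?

kmihŋiɛ

Syllabifying with onset maximization leaves /s/, /j/, /ʒ/, /p/ stranded (no codas are permitted; onsets may contain at most 2 consonants).
Each unlicensed consonant is deleted: /s/, /j/, /ʒ/, /p/.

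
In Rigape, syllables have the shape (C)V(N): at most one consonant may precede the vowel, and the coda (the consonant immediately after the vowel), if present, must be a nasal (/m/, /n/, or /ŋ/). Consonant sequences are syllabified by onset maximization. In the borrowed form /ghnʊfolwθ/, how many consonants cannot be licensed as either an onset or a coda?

Syllabifying with onset maximization leaves /g/, /h/, /l/, /w/, /θ/ stranded (only a nasal (/m/, /n/, or /ŋ/) is licensed in coda position; onsets are limited to one consonant).

5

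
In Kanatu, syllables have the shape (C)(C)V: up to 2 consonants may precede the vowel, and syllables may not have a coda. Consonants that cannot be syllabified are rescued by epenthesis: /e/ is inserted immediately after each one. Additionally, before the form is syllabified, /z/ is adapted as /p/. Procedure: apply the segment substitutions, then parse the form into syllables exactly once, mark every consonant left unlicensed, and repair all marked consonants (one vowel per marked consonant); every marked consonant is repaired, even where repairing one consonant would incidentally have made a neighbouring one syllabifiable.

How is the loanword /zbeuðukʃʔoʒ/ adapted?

pbeuðukeʃʔoʒe

Substitution: /z/ → /p/, giving /pbeuðukʃʔoʒ/.
Under (C)(C)V, the unsyllabifiable consonants are /k/, /ʒ/ (no codas are permitted; onsets may contain at most 2 consonants).
Epenthesis after each stranded consonant: /k/ → /ke/, /ʒ/ → /ʒe/.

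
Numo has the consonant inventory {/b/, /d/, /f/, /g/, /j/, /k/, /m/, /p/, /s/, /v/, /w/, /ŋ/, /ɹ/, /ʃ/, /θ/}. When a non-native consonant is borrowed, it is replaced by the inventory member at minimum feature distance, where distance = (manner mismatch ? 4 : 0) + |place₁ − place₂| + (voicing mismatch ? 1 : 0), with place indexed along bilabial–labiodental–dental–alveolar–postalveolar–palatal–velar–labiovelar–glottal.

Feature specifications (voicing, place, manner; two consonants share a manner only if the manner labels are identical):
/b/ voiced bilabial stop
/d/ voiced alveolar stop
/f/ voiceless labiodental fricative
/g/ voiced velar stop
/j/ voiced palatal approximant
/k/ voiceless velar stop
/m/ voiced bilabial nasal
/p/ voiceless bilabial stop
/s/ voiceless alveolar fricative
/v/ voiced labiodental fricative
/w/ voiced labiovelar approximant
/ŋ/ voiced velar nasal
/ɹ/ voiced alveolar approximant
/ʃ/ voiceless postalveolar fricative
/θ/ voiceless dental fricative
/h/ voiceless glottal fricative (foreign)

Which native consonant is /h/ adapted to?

ʃ

/ʃ/ is closest: same manner (fricative), place distance 4 (glottal→postalveolar), same voicing; total 4. Next closest is /s/ at distance 5.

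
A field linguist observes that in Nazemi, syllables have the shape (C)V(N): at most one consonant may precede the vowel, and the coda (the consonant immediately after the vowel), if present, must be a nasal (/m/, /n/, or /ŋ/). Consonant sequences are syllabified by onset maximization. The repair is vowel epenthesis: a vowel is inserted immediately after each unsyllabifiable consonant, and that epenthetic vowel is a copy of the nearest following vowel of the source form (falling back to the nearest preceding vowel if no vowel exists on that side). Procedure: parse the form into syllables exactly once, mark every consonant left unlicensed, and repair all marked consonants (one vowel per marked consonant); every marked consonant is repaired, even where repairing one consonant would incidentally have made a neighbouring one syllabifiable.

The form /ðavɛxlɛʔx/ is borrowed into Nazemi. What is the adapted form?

Syllabifying with onset maximization leaves /x/, /ʔ/, /x/ stranded (only a nasal (/m/, /n/, or /ŋ/) is licensed in coda position; onsets are limited to one consonant).
Inserting the epenthetic vowel yields /x/ → /xɛ/, /ʔ/ → /ʔɛ/, /x/ → /xɛ/.

ðavɛxɛlɛʔɛxɛ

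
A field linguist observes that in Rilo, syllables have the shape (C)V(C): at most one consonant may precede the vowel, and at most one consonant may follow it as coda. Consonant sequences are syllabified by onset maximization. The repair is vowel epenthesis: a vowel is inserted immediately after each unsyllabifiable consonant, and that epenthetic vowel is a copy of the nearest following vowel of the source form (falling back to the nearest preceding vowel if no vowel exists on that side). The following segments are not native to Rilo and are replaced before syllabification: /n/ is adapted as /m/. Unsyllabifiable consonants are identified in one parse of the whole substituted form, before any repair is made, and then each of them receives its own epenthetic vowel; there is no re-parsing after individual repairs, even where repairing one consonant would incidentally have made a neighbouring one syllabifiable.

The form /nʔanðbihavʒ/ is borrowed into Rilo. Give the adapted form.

maʔamðibihavʒa

Substitution: /n/ → /m/, giving /mʔamðbihavʒ/.
Syllabifying with onset maximization leaves /m/, /ð/, /ʒ/ stranded (at most one coda consonant is licensed; onsets are limited to one consonant).
Inserting the epenthetic vowel yields /m/ → /ma/, /ð/ → /ði/, /ʒ/ → /ʒa/.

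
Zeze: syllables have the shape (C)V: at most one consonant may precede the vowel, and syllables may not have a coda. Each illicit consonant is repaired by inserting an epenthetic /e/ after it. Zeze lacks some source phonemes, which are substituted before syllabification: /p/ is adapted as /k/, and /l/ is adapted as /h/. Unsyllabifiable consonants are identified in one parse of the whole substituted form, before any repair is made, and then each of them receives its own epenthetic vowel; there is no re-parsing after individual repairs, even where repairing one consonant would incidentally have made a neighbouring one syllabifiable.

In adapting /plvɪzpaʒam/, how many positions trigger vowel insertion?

After substitution the input is /khvɪzkaʒam/.
The unsyllabifiable consonants are /k/, /h/, /z/, /m/; each receives one epenthetic vowel.

4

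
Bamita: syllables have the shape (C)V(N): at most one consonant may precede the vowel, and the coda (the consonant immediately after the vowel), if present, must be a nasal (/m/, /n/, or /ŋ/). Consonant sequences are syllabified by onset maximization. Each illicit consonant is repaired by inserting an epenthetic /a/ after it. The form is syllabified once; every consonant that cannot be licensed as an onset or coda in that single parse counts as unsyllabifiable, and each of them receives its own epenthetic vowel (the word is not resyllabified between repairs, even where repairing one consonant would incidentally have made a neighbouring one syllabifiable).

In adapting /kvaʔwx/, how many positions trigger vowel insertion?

4

The unsyllabifiable consonants are /k/, /ʔ/, /w/, /x/; each receives one epenthetic vowel.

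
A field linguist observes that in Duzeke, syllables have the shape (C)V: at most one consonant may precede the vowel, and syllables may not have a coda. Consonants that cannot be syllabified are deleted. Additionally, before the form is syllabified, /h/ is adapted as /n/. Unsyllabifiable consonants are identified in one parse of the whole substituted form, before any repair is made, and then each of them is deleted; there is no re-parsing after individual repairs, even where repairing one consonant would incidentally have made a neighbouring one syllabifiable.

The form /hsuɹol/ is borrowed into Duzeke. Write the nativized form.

Substitution: /h/ → /n/, giving /nsuɹol/.
Syllabifying with onset maximization leaves /n/, /l/ stranded (no codas are permitted; onsets are limited to one consonant).
Deleting the stranded consonants removes /n/, /l/.

suɹo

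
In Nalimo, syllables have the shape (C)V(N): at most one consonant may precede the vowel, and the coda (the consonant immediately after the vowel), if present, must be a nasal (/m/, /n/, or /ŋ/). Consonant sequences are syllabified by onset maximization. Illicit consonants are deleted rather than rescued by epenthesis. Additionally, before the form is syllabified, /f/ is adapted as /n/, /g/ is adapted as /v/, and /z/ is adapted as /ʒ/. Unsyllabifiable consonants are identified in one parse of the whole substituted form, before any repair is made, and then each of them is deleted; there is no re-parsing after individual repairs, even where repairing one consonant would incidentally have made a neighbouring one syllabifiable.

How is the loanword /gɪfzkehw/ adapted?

vɪnke

Substitution: /g/ → /v/, /f/ → /n/, /z/ → /ʒ/, giving /vɪnʒkehw/.
The consonants /ʒ/, /h/, /w/ cannot be parsed into a legal (C)V(N) syllable (only a nasal (/m/, /n/, or /ŋ/) is licensed in coda position; onsets are limited to one consonant).
Deletion applies to /ʒ/, /h/, /w/.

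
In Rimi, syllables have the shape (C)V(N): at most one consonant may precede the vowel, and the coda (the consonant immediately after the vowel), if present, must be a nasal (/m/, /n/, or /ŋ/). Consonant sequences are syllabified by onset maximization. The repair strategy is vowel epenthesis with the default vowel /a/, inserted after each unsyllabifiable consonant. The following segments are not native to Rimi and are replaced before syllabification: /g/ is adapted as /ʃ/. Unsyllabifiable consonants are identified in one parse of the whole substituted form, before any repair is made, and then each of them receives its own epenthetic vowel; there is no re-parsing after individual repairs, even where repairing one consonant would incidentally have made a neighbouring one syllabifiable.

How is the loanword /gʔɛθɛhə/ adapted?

ʃaʔɛθɛhə

Substitution: /g/ → /ʃ/, giving /ʃʔɛθɛhə/.
Under (C)V(N), the unsyllabifiable consonants are /ʃ/ (only a nasal (/m/, /n/, or /ŋ/) is licensed in coda position; onsets are limited to one consonant).
Inserting the epenthetic vowel yields /ʃ/ → /ʃa/.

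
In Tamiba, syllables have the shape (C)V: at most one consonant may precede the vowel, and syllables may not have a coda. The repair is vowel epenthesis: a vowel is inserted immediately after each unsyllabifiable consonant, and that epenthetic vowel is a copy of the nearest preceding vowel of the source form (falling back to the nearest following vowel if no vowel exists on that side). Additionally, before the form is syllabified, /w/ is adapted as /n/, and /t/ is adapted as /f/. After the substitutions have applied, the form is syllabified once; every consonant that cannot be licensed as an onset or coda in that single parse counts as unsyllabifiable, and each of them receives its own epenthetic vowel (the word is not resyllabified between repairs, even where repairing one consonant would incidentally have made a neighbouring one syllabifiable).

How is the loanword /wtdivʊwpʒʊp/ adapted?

Substitution: /w/ → /n/, /t/ → /f/, giving /nfdivʊnpʒʊp/.
Syllabifying with onset maximization leaves /n/, /f/, /n/, /p/, /p/ stranded (no codas are permitted; onsets are limited to one consonant).
Inserting the epenthetic vowel yields /n/ → /ni/, /f/ → /fi/, /n/ → /nʊ/, /p/ → /pʊ/, /p/ → /pʊ/.

nifidivʊnʊpʊʒʊpʊ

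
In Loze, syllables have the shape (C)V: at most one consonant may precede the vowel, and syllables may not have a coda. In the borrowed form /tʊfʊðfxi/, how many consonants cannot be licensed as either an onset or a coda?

Syllabifying with onset maximization leaves /ð/, /f/ stranded (no codas are permitted; onsets are limited to one consonant).

2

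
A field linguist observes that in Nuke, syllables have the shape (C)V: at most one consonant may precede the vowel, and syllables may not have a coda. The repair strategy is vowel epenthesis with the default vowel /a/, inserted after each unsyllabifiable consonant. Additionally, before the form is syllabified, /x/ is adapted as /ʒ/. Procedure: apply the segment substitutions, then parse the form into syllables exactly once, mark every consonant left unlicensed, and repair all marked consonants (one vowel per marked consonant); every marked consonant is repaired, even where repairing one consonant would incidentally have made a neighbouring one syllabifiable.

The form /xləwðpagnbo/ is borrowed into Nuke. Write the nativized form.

ʒaləwaðapaganabo

Substitution: /x/ → /ʒ/, giving /ʒləwðpagnbo/.
Under (C)V, the unsyllabifiable consonants are /ʒ/, /w/, /ð/, /g/, /n/ (no codas are permitted; onsets are limited to one consonant).
Epenthesis after each stranded consonant: /ʒ/ → /ʒa/, /w/ → /wa/, /ð/ → /ða/, /g/ → /ga/, /n/ → /na/.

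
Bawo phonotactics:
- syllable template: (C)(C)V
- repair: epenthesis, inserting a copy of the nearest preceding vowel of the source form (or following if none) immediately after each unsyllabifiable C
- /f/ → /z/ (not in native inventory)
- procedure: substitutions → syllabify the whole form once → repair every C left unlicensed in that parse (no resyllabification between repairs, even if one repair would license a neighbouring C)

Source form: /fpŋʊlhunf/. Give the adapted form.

zʊpŋʊlhunuzu

Substitution: /f/ → /z/, giving /zpŋʊlhunz/.
Under (C)(C)V, the unsyllabifiable consonants are /z/, /n/, /z/ (no codas are permitted; onsets may contain at most 2 consonants).
Inserting the epenthetic vowel yields /z/ → /zʊ/, /n/ → /nu/, /z/ → /zu/.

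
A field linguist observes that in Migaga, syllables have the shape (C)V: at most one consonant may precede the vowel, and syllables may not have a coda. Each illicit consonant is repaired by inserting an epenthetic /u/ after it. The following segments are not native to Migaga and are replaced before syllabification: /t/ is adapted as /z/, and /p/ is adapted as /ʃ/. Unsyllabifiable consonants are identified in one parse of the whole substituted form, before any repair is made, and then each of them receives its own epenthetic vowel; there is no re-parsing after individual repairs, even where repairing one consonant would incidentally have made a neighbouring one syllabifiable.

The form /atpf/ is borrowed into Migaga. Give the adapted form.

azuʃufu

Substitution: /t/ → /z/, /p/ → /ʃ/, giving /azʃf/.
Under (C)V, the unsyllabifiable consonants are /z/, /ʃ/, /f/ (no codas are permitted; onsets are limited to one consonant).
Epenthesis after each stranded consonant: /z/ → /zu/, /ʃ/ → /ʃu/, /f/ → /fu/.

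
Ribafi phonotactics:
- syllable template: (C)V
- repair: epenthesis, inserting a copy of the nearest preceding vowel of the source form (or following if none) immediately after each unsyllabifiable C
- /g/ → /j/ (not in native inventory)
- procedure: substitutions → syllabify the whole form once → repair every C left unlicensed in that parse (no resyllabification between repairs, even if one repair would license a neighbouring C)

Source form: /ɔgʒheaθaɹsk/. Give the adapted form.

Substitution: /g/ → /j/, giving /ɔjʒheaθaɹsk/.
Syllabifying with onset maximization leaves /j/, /ʒ/, /ɹ/, /s/, /k/ stranded (no codas are permitted; onsets are limited to one consonant).
Each unlicensed consonant becomes the onset of a new syllable: /j/ → /jɔ/, /ʒ/ → /ʒɔ/, /ɹ/ → /ɹa/, /s/ → /sa/, /k/ → /ka/.

ɔjɔʒɔheaθaɹasaka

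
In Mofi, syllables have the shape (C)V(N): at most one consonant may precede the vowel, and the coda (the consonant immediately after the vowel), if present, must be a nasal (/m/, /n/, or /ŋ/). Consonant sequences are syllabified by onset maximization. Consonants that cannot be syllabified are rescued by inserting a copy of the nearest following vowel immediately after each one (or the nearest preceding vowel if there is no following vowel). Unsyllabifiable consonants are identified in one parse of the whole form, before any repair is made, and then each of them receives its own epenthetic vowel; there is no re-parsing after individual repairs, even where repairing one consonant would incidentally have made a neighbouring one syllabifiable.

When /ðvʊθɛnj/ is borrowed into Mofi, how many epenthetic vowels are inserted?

2

The unsyllabifiable consonants are /ð/, /j/; each receives one epenthetic vowel.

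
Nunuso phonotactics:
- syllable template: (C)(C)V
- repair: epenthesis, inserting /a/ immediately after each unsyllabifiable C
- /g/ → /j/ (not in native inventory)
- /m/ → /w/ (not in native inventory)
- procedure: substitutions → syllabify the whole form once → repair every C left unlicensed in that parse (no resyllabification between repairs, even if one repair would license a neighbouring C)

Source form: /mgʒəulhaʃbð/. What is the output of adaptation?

wajʒəulhaʃabaða

Substitution: /m/ → /w/, /g/ → /j/, giving /wjʒəulhaʃbð/.
Syllabifying with onset maximization leaves /w/, /ʃ/, /b/, /ð/ stranded (no codas are permitted; onsets may contain at most 2 consonants).
Inserting the epenthetic vowel yields /w/ → /wa/, /ʃ/ → /ʃa/, /b/ → /ba/, /ð/ → /ða/.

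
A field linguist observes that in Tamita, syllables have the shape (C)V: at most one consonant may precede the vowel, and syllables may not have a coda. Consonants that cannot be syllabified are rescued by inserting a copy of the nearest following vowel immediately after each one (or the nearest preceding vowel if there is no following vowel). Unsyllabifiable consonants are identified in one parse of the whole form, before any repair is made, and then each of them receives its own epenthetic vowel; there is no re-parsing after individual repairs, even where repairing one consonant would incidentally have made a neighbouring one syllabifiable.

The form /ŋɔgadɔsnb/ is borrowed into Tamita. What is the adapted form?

Under (C)V, the unsyllabifiable consonants are /s/, /n/, /b/ (no codas are permitted; onsets are limited to one consonant).
Each unlicensed consonant becomes the onset of a new syllable: /s/ → /sɔ/, /n/ → /nɔ/, /b/ → /bɔ/.

ŋɔgadɔsɔnɔbɔ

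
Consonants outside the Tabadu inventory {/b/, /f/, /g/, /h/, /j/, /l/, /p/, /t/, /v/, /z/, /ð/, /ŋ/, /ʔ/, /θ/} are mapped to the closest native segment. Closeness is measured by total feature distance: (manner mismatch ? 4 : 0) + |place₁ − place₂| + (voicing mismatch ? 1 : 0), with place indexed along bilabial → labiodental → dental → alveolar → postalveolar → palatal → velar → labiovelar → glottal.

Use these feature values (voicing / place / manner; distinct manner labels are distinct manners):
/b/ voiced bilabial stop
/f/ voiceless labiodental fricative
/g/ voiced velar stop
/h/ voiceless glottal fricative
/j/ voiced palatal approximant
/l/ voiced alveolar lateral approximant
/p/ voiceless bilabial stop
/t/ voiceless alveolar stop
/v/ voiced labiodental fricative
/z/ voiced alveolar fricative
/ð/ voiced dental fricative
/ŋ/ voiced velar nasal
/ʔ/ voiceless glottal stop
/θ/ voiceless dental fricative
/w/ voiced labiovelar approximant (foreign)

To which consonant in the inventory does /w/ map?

/j/ is closest: same manner (approximant), place distance 2 (labiovelar→palatal), same voicing; total 2. Next closest is /g/ at distance 5.

j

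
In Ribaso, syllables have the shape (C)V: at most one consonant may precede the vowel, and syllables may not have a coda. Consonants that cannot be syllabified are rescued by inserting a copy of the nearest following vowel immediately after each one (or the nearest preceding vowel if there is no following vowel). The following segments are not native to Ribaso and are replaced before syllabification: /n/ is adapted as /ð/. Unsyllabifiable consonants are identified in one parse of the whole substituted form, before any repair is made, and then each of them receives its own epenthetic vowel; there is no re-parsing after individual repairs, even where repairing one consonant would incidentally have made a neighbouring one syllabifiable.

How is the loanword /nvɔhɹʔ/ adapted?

ðɔvɔhɔɹɔʔɔ

Substitution: /n/ → /ð/, giving /ðvɔhɹʔ/.
Under (C)V, the unsyllabifiable consonants are /ð/, /h/, /ɹ/, /ʔ/ (no codas are permitted; onsets are limited to one consonant).
Inserting the epenthetic vowel yields /ð/ → /ðɔ/, /h/ → /hɔ/, /ɹ/ → /ɹɔ/, /ʔ/ → /ʔɔ/.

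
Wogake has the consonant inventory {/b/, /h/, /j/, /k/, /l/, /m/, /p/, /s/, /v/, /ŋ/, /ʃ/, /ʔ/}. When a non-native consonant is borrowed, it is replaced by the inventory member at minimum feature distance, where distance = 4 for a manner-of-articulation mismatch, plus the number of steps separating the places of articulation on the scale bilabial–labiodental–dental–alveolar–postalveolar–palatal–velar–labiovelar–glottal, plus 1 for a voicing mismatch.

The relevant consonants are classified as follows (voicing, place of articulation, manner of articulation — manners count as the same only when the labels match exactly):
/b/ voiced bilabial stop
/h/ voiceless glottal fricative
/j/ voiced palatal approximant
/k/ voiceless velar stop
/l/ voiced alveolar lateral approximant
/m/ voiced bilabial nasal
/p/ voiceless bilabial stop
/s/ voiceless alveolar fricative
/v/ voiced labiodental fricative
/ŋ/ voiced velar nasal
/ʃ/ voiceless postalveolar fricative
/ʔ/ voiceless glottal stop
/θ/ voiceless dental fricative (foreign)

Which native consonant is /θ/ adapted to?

s

/s/ is closest: same manner (fricative), place distance 1 (dental→alveolar), same voicing; total 1. Next closest is /v/ at distance 2.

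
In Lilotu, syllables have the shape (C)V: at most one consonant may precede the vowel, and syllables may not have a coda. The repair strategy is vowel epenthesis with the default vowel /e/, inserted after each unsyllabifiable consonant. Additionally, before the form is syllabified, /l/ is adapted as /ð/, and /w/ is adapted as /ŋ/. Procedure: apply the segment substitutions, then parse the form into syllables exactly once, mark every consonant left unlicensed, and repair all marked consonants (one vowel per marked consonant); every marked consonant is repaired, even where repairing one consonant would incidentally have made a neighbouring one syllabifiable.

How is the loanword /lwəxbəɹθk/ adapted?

ðeŋəxebəɹeθeke

Substitution: /l/ → /ð/, /w/ → /ŋ/, giving /ðŋəxbəɹθk/.
The consonants /ð/, /x/, /ɹ/, /θ/, /k/ cannot be parsed into a legal (C)V syllable (no codas are permitted; onsets are limited to one consonant).
Epenthesis after each stranded consonant: /ð/ → /ðe/, /x/ → /xe/, /ɹ/ → /ɹe/, /θ/ → /θe/, /k/ → /ke/.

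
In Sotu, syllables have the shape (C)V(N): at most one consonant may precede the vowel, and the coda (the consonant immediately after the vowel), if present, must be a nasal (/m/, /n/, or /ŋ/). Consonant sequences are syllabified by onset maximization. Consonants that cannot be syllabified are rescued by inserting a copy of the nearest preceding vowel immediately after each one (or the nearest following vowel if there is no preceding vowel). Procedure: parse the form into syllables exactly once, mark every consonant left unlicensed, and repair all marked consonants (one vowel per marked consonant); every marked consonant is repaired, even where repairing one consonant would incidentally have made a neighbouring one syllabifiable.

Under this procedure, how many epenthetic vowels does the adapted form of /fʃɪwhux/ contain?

The unsyllabifiable consonants are /f/, /w/, /x/; each receives one epenthetic vowel.

3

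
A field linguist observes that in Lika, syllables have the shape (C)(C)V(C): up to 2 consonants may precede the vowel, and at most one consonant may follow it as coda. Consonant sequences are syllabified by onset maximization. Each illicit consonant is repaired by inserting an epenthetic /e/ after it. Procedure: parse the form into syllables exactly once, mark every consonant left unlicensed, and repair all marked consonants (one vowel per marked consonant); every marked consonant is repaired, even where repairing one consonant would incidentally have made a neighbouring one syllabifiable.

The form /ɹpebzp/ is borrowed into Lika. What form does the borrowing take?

Syllabifying with onset maximization leaves /z/, /p/ stranded (at most one coda consonant is licensed; onsets may contain at most 2 consonants).
Epenthesis after each stranded consonant: /z/ → /ze/, /p/ → /pe/.

ɹpebzepe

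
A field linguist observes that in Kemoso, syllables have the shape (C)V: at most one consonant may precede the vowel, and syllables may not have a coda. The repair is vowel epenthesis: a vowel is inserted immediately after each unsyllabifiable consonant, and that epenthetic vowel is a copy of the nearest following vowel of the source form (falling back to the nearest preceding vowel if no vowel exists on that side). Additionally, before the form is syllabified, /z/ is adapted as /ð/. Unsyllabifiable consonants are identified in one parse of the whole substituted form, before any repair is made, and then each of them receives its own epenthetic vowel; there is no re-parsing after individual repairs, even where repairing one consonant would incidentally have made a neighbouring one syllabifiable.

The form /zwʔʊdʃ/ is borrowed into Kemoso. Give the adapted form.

Substitution: /z/ → /ð/, giving /ðwʔʊdʃ/.
The consonants /ð/, /w/, /d/, /ʃ/ cannot be parsed into a legal (C)V syllable (no codas are permitted; onsets are limited to one consonant).
Epenthesis after each stranded consonant: /ð/ → /ðʊ/, /w/ → /wʊ/, /d/ → /dʊ/, /ʃ/ → /ʃʊ/.

ðʊwʊʔʊdʊʃʊ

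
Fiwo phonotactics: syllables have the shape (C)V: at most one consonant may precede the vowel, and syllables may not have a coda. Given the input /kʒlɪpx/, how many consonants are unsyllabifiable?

4

Under (C)V, the unsyllabifiable consonants are /k/, /ʒ/, /p/, /x/ (no codas are permitted; onsets are limited to one consonant).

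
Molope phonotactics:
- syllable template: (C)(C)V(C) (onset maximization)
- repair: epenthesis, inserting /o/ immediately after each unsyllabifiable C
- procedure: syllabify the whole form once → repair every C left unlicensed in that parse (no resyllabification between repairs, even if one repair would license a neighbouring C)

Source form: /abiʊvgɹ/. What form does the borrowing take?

Syllabifying with onset maximization leaves /g/, /ɹ/ stranded (at most one coda consonant is licensed; onsets may contain at most 2 consonants).
Epenthesis after each stranded consonant: /g/ → /go/, /ɹ/ → /ɹo/.

abiʊvgoɹo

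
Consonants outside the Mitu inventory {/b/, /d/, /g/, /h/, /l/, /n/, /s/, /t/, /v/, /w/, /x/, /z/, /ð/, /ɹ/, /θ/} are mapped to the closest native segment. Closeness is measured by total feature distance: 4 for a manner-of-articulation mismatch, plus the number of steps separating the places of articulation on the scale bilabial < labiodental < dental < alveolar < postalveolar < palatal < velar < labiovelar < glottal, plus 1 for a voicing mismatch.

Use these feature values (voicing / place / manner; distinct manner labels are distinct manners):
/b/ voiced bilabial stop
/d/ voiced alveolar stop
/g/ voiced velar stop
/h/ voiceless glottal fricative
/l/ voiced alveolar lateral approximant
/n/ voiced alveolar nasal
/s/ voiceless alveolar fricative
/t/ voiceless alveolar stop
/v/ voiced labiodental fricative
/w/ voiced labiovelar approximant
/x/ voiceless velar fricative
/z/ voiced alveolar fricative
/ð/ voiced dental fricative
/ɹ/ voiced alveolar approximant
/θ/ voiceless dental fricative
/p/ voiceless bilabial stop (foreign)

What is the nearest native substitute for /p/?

b

/b/ is closest: same manner (stop), place distance 0 (bilabial→bilabial), voicing differs (+1); total 1. Next closest is /t/ at distance 3.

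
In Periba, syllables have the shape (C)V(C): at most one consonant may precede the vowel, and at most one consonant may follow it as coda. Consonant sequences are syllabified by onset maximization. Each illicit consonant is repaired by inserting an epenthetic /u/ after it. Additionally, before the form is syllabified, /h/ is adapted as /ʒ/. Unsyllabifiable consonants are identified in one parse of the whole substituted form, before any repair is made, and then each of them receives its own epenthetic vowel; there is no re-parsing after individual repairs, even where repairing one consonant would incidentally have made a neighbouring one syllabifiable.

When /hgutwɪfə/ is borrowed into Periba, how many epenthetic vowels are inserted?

1

After substitution the input is /ʒgutwɪfə/.
The unsyllabifiable consonants are /ʒ/; each receives one epenthetic vowel.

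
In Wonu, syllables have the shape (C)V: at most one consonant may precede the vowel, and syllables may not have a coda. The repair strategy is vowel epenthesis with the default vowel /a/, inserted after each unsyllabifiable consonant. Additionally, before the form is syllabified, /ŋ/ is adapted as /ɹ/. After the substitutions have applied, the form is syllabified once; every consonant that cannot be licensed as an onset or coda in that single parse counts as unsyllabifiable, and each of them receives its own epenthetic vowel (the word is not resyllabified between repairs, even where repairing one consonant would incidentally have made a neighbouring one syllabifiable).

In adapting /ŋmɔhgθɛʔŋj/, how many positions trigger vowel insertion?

After substitution the input is /ɹmɔhgθɛʔɹj/.
The unsyllabifiable consonants are /ɹ/, /h/, /g/, /ʔ/, /ɹ/, /j/; each receives one epenthetic vowel.

6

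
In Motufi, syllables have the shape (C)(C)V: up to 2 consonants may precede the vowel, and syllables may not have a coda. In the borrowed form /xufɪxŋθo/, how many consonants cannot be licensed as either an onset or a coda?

Under (C)(C)V, the unsyllabifiable consonants are /x/ (no codas are permitted; onsets may contain at most 2 consonants).

1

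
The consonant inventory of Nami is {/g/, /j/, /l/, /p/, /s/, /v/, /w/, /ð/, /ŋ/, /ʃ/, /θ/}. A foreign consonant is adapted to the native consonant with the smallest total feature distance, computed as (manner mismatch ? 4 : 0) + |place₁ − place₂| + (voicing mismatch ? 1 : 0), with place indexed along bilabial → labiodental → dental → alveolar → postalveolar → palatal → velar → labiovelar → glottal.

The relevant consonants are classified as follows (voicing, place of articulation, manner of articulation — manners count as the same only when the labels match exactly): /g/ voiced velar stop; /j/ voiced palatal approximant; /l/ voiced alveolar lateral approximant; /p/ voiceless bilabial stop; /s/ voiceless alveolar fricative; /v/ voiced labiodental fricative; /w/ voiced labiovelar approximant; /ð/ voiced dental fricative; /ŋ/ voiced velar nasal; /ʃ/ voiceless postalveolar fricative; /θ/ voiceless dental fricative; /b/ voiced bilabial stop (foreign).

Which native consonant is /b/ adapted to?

/p/ is closest: same manner (stop), place distance 0 (bilabial→bilabial), voicing differs (+1); total 1. Next closest is /v/ at distance 5.

p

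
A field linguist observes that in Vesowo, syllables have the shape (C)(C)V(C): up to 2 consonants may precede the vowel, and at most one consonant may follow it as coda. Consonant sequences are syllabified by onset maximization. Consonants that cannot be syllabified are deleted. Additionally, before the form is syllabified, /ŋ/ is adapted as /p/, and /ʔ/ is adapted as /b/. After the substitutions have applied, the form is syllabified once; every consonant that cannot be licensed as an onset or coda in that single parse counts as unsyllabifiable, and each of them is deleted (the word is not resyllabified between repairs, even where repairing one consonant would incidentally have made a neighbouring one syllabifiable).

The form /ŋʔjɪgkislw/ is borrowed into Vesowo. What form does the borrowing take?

bjɪgkis

Substitution: /ŋ/ → /p/, /ʔ/ → /b/, giving /pbjɪgkislw/.
Under (C)(C)V(C), the unsyllabifiable consonants are /p/, /l/, /w/ (at most one coda consonant is licensed; onsets may contain at most 2 consonants).
Each unlicensed consonant is deleted: /p/, /l/, /w/.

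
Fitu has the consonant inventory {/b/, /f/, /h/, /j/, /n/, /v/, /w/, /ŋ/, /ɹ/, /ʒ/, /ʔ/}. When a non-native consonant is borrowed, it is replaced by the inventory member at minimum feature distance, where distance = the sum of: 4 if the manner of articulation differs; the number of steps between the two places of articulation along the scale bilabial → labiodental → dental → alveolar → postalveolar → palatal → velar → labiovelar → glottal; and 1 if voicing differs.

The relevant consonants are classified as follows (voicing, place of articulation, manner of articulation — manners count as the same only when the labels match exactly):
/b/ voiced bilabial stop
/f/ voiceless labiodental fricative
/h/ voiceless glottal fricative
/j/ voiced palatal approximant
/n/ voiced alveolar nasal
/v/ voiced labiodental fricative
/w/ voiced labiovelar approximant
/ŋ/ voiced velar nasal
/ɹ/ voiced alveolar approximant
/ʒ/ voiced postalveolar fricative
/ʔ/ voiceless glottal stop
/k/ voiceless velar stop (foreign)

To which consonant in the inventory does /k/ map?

/ʔ/ is closest: same manner (stop), place distance 2 (velar→glottal), same voicing; total 2. Next closest is /ŋ/ at distance 5.

ʔ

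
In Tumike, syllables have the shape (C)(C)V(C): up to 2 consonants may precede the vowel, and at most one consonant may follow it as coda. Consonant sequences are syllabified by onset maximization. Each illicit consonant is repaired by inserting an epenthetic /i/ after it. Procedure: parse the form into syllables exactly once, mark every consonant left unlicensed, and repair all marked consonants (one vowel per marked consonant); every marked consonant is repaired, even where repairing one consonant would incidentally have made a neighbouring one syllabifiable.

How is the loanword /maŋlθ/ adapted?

maŋliθi

Under (C)(C)V(C), the unsyllabifiable consonants are /l/, /θ/ (at most one coda consonant is licensed; onsets may contain at most 2 consonants).
Inserting the epenthetic vowel yields /l/ → /li/, /θ/ → /θi/.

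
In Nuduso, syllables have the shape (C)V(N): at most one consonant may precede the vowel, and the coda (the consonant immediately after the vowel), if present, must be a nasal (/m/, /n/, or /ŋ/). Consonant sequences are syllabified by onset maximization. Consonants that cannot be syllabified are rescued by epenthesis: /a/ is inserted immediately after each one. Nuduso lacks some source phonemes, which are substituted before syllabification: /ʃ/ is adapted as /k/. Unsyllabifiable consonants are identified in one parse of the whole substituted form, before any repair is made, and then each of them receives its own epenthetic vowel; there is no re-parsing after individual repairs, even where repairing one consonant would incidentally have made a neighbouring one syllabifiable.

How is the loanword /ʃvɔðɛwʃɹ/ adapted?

kavɔðɛwakaɹa

Substitution: /ʃ/ → /k/, giving /kvɔðɛwkɹ/.
The consonants /k/, /w/, /k/, /ɹ/ cannot be parsed into a legal (C)V(N) syllable (only a nasal (/m/, /n/, or /ŋ/) is licensed in coda position; onsets are limited to one consonant).
Each unlicensed consonant becomes the onset of a new syllable: /k/ → /ka/, /w/ → /wa/, /k/ → /ka/, /ɹ/ → /ɹa/.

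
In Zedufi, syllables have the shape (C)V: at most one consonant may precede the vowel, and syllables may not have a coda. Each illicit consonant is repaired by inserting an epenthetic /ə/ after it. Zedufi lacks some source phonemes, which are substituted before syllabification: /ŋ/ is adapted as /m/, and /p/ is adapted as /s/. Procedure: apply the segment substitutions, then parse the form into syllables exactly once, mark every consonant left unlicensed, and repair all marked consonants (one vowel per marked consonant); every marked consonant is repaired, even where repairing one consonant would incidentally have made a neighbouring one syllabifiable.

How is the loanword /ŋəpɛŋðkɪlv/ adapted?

Substitution: /ŋ/ → /m/, /p/ → /s/, giving /məsɛmðkɪlv/.
The consonants /m/, /ð/, /l/, /v/ cannot be parsed into a legal (C)V syllable (no codas are permitted; onsets are limited to one consonant).
Inserting the epenthetic vowel yields /m/ → /mə/, /ð/ → /ðə/, /l/ → /lə/, /v/ → /və/.

məsɛməðəkɪləvə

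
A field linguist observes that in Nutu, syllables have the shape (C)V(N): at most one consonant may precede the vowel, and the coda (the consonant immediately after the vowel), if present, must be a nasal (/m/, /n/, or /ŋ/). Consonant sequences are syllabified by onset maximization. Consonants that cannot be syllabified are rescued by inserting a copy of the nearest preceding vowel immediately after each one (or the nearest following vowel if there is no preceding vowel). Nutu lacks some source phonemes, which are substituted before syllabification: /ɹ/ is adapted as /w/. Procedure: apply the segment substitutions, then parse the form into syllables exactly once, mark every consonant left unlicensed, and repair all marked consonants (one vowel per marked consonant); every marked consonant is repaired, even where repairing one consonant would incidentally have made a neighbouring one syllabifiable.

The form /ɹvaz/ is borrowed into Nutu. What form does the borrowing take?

Substitution: /ɹ/ → /w/, giving /wvaz/.
The consonants /w/, /z/ cannot be parsed into a legal (C)V(N) syllable (only a nasal (/m/, /n/, or /ŋ/) is licensed in coda position; onsets are limited to one consonant).
Epenthesis after each stranded consonant: /w/ → /wa/, /z/ → /za/.

wavaza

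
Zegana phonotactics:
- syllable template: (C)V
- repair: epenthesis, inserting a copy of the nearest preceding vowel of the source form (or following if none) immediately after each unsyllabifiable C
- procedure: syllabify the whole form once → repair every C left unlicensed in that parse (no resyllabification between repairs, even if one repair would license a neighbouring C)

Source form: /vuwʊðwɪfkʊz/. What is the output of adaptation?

The consonants /ð/, /f/, /z/ cannot be parsed into a legal (C)V syllable (no codas are permitted; onsets are limited to one consonant).
Inserting the epenthetic vowel yields /ð/ → /ðʊ/, /f/ → /fɪ/, /z/ → /zʊ/.

vuwʊðʊwɪfɪkʊzʊ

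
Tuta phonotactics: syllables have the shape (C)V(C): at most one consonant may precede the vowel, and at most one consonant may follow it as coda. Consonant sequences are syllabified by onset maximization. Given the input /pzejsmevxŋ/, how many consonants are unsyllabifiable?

Under (C)V(C), the unsyllabifiable consonants are /p/, /s/, /x/, /ŋ/ (at most one coda consonant is licensed; onsets are limited to one consonant).

4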